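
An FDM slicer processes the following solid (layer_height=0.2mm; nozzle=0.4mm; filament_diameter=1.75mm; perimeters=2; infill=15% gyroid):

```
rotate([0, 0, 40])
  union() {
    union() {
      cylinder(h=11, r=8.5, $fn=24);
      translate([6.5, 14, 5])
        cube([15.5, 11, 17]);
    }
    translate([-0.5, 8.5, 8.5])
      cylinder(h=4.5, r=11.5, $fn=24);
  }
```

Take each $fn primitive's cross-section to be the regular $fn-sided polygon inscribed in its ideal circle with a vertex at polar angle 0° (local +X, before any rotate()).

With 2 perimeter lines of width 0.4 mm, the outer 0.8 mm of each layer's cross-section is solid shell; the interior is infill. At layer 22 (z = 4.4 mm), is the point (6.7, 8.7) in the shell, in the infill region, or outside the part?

At z = 4.4 mm: the r=8.5 cylinder contributes a regular 24-gon of circumradius 8.5; the cube at (6.5, 14) is absent (z outside [5, 22]); Taking the union: only the r=8.5 cylinder is present, so the union is just that shape — 1 connected region; the cylinder at (-0.5, 8.5) is absent (z outside [8.5, 13]); Combining (union): only that combined region is present, so the union is just that shape — 1 connected region; (whole slice rotated 40° about Z — lengths, areas and connectivity unchanged). Overall, the cross-section is a single solid region. Undo the 40° rotation: the query point maps to (10.725, 2.358) in the un-rotated model frame. The nearest boundary edge runs (8.50, 0.00)→(8.21, 2.20); distance from the point to it = 2.51 mm. The point is not inside any of the regions above, so it lies outside the cross-section (2.51 mm from the nearest boundary).

outside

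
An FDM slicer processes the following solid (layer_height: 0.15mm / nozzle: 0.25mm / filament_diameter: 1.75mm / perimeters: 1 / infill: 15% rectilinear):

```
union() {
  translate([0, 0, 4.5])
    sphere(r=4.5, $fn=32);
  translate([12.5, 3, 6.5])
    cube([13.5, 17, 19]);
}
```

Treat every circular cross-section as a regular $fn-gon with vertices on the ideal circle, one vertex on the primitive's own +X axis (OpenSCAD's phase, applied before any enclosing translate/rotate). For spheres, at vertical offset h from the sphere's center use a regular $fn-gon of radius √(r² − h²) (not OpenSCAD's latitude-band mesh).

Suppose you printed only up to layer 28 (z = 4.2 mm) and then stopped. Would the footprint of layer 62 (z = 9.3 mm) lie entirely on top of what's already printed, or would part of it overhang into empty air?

part overhangs

Compare the two slices. At z = 4.2: the sphere: section is a regular 32-gon, circumradius = √(r²−h²) = √(4.5²−0.3²) = 4.490 (area = (32/2)·4.490²·sin(360°/32) = 62.93 mm²); the cube at (12.5, 3) is absent (z outside [6.5, 25.5]); Taking the union: only the r=4.5 sphere is present, so the union is just that shape — area = 62.93 mm². At z = 9.3: the sphere is absent (|z−center|=4.800 > r=4.5); the cube at (12.5, 3) is present — its section is the full 13.5×17 rectangle (area 229.50 mm²); Taking the union: only the 13.5×17 cube at (12.5, 3) is present, so the union is just that shape — area = 229.50 mm². Checking containment: at z = 9.3 the cross-section extends beyond the z = 4.2 cross-section by about 229.50 mm².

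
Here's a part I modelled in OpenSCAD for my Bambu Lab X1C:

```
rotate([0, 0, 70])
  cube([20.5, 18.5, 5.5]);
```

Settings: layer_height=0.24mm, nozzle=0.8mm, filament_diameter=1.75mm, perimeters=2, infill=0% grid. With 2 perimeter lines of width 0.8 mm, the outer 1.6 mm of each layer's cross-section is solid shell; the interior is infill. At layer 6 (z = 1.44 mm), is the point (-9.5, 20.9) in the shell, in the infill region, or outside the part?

infill

At z = 1.44 mm: the cube (footprint 20.5×18.5) is included at this height; (whole slice rotated 70° about Z — lengths, areas and connectivity unchanged). Overall, the cross-section is a single solid region. Undo the 70° rotation: the query point maps to (16.390, 16.075) in the un-rotated model frame. The nearest boundary edge runs (20.50, 18.50)→(0.00, 18.50); distance from the point to it = 2.42 mm. The point is inside the cross-section and 2.42 mm from the nearest boundary — more than the 1.6 mm shell width (2 × 0.8), so it's in the infill interior.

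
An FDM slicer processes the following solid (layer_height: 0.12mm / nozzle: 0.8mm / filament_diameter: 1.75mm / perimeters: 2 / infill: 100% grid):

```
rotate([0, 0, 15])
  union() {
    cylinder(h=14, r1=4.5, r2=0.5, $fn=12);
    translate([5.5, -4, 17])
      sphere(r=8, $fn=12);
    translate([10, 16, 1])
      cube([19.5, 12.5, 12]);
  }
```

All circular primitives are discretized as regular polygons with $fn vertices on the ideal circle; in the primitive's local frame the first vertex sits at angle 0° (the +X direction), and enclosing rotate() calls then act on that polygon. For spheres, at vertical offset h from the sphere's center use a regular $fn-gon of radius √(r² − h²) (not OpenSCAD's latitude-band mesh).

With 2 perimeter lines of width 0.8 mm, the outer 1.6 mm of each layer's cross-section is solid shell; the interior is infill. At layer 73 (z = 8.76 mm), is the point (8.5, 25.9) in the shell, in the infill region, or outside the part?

At z = 8.76 mm: the cone: at t=0.626 of its height the radius interpolates to r₁+(r₂−r₁)t = 1.997, giving a regular 12-gon of that circumradius; the sphere at (5.5, -4) is absent (|z−center|=8.240 > r=8); the cube at (10, 16) (footprint 19.5×12.5) is included at this height; Merging all regions: the 2 present regions are separate (no shared area or edge), so areas and boundary lengths simply add and each stays a separate island — 2 connected regions; (whole slice rotated 15° about Z — lengths, areas and connectivity unchanged). Overall, the cross-section has 2 separate islands. Undo the 15° rotation: the query point maps to (14.914, 22.818) in the un-rotated model frame. The nearest boundary edge runs (10.00, 16.00)→(10.00, 28.50); distance from the point to it = 4.91 mm. (Shell/infill is judged within the island containing the point — the largest one.) The point is inside the cross-section and 4.91 mm from the nearest boundary — more than the 1.6 mm shell width (2 × 0.8), so it's in the infill interior.

infill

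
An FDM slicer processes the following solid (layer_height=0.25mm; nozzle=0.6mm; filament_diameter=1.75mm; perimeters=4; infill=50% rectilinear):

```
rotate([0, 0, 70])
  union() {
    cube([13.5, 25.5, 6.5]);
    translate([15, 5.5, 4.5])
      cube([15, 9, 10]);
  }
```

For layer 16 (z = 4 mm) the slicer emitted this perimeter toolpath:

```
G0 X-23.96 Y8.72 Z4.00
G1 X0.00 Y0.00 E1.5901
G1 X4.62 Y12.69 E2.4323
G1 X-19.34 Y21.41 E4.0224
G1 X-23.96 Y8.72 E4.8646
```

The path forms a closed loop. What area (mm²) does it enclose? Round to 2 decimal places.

Apply the shoelace formula to the sequence of (X, Y) vertices; enclosed area = 344.34 mm².

344.34 mm²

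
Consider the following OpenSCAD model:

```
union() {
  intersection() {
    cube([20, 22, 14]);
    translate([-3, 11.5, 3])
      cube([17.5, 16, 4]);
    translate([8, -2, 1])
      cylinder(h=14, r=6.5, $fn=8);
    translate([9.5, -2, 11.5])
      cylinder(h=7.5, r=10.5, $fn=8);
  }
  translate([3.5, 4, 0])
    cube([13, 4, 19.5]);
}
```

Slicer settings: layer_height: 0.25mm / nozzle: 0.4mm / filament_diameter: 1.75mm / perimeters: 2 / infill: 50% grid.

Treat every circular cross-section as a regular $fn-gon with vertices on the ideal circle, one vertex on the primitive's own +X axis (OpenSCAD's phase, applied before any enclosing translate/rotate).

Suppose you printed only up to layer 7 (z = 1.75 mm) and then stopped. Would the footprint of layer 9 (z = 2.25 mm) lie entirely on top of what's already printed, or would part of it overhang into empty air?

entirely on top

Compare the two slices. At z = 1.75: the cube (footprint 20×22) is included at this height (area 440.00 mm²); the cube at (-3, 11.5) is absent (z outside [3, 7]); the r=6.5 cylinder at (8, -2) gives a regular 8-gon of circumradius 6.5 (constant along its height) (area = (8/2)·6.500²·sin(360°/8) = 119.50 mm²); the cylinder at (9.5, -2) is not intersected at this z (z outside [11.5, 19]); Taking the intersection: at least one operand is absent at this height, so nothing remains; the cube at (3.5, 4) is present — its section is the full 13×4 rectangle (area 52.00 mm²); Merging all regions: only the 13×4 cube at (3.5, 4) is present, so the union is just that shape — area = 52.00 mm². At z = 2.25: the cube is present — its section is the full 20×22 rectangle (area 440.00 mm²); the cube at (-3, 11.5) is absent (z outside [3, 7]); the cylinder at (8, -2): section is a regular 8-gon, circumradius r=6.5 (area = (8/2)·6.500²·sin(360°/8) = 119.50 mm²); the cylinder at (9.5, -2) is not intersected at this z (z outside [11.5, 19]); Keeping only the common overlap: at least one operand is absent at this height, so nothing remains; the cube at (3.5, 4) is present — its section is the full 13×4 rectangle (area 52.00 mm²); Taking the union: only the 13×4 cube at (3.5, 4) is present, so the union is just that shape — area = 52.00 mm². Checking containment: the cross-section at z = 2.25 is a subset of the cross-section at z = 1.75.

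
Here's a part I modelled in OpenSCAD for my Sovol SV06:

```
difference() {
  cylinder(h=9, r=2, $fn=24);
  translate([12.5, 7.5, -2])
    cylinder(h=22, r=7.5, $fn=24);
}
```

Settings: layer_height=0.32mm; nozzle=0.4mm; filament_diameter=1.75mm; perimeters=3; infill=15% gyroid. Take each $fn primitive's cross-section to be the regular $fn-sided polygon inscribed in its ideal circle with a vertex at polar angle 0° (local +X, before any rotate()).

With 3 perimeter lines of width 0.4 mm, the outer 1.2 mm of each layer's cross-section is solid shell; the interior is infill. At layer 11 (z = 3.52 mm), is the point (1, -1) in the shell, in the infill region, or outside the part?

shell

At z = 3.52 mm: the r=2 cylinder gives a regular 24-gon of circumradius 2 (constant along its height); the r=7.5 cylinder at (12.5, 7.5) contributes a regular 24-gon of circumradius 7.5; Subtracting the remaining from the first: starting from the r=2 cylinder, the r=7.5 cylinder at (12.5, 7.5) misses the remaining region (no effect) — 1 connected region. Overall, the cross-section is a single solid region. The nearest boundary edge runs (1.41, -1.41)→(1.00, -1.73); distance from the point to it = 0.58 mm. The point is inside the cross-section, 0.58 mm from the nearest boundary — within the 1.2 mm shell band (3 × 0.4).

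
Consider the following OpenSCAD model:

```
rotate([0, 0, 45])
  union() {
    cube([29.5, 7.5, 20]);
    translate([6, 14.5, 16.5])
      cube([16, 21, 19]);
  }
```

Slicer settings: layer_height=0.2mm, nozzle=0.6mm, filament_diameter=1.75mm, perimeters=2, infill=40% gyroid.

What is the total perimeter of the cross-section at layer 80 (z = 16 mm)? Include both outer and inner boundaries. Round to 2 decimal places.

At z = 16 mm: the cube (footprint 29.5×7.5) is included at this height (perimeter 74.00 mm); the cube at (6, 14.5) does not reach this height (z outside [16.5, 35.5]); Merging all regions: only the 29.5×7.5 cube is present, so the union is just that shape — boundary = 74.00 mm; (whole slice rotated 45° about Z — lengths, areas and connectivity unchanged). Overall, the cross-section is a single solid region. Total boundary length (outer) = 74.00 mm.

74.00 mm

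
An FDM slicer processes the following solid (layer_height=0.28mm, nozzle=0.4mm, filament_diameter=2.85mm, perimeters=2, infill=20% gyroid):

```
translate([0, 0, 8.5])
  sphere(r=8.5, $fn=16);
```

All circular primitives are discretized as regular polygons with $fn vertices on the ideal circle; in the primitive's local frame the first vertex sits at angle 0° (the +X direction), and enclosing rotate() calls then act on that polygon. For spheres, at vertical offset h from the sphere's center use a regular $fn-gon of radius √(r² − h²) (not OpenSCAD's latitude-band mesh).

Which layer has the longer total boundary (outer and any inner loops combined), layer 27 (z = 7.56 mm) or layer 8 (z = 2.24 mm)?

Layer 27 (z = 7.56): the sphere: section is a regular 16-gon, circumradius = √(r²−h²) = √(8.5²−0.94²) = 8.448 (perimeter = 2·16·8.448·sin(180°/16) = 52.74 mm). So its perimeter = 52.74 mm. Layer 8 (z = 2.24): the r=8.5 sphere contributes a regular 16-gon of circumradius √(8.5²−6.26²) = 5.750 (perimeter = 2·16·5.750·sin(180°/16) = 35.90 mm). So its perimeter = 35.90 mm. Layer 27 is larger (52.74 vs 35.90 mm).

layer 27 (z = 7.56 mm)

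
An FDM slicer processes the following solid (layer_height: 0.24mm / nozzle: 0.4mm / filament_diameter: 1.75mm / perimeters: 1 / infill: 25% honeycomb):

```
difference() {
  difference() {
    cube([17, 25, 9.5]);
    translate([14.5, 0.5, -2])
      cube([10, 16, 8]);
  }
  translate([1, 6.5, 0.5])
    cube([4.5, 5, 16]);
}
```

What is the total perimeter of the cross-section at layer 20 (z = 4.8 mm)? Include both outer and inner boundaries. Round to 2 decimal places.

At z = 4.8 mm: the 17×25 cube contributes its full rectangle (perimeter 84.00 mm); the cube at (14.5, 0.5) is present — its section is the full 10×16 rectangle (perimeter 52.00 mm); Taking the first minus the rest: starting from the 17×25 cube, the 10×16 cube at (14.5, 0.5) partially overlaps it — only the 40.00 mm² overlap (of its 160.00 mm²) is removed, clipping the outline — boundary = 89.00 mm; the cube at (1, 6.5) is present — its section is the full 4.5×5 rectangle (perimeter 19.00 mm); Subtracting the remaining from the first: starting from that combined region, the 4.5×5 cube at (1, 6.5) lies wholly inside it (removes its full 22.50 mm² and its 19.00 mm outline becomes a hole wall) — boundary (outer + 1 inner loop) = 108.00 mm. Overall, the cross-section is one region with 1 hole. Total boundary length (outer + inner) = 108.00 mm.

108.00 mm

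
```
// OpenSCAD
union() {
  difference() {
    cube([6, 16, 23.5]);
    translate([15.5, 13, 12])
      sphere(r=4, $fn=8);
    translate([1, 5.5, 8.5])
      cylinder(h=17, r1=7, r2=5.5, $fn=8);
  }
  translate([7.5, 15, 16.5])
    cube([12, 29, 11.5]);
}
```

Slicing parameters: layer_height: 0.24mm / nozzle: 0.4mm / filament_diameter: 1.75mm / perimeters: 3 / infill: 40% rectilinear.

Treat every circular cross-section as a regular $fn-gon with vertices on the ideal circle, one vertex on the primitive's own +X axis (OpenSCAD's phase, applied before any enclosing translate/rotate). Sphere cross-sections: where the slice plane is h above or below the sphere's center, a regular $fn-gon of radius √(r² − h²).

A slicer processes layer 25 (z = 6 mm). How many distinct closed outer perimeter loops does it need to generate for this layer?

1

At z = 6 mm: the 6×16 cube contributes its full rectangle; the sphere at (15.5, 13) is absent (|z−center|=6.000 > r=4); the cone at (1, 5.5) does not reach this height (z outside [8.5, 25.5]); After the difference (first − rest): none of the subtracted shapes is present at this height, so the 6×16 cube is unchanged — 1 connected region; the cube at (7.5, 15) is not intersected at this z (z outside [16.5, 28]); Merging all regions: only that combined region is present, so the union is just that shape — 1 connected region. The result has 1 disconnected region.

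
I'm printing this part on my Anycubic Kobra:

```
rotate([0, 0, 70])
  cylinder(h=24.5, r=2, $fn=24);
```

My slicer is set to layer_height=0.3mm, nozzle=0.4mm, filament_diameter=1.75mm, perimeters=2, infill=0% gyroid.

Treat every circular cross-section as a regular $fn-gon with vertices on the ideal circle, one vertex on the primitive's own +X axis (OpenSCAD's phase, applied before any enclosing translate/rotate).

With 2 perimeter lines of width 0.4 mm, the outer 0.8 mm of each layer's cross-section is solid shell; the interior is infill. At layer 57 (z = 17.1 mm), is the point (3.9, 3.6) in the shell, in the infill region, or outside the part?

outside

At z = 17.1 mm: the r=2 cylinder contributes a regular 24-gon of circumradius 2; (whole slice rotated 70° about Z — lengths, areas and connectivity unchanged). Overall, the cross-section is a single solid region. Undo the 70° rotation: the query point maps to (4.717, -2.434) in the un-rotated model frame. The nearest boundary edge runs (1.41, -1.41)→(1.73, -1.00); distance from the point to it = 3.31 mm. The point is not inside any of the regions above, so it lies outside the cross-section (3.31 mm from the nearest boundary).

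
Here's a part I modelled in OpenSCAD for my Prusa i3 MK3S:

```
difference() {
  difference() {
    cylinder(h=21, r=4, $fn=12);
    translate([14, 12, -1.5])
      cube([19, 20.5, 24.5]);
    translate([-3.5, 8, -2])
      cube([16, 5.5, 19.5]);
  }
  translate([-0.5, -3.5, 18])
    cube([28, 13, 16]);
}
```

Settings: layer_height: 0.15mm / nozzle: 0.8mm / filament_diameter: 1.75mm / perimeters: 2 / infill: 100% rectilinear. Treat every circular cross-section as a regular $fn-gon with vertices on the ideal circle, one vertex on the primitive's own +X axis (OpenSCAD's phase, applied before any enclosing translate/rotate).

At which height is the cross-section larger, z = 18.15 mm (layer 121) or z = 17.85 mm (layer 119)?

Layer 121 (z = 18.15): the cylinder: section is a regular 12-gon, circumradius r=4 (area = (12/2)·4.000²·sin(360°/12) = 48.00 mm²); the 19×20.5 cube at (14, 12) contributes its full rectangle (area 389.50 mm²); the cube at (-3.5, 8) is absent (z outside [-2, 17.5]); Subtracting the remaining from the first: starting from the r=4 cylinder (48.00 mm²), the 19×20.5 cube at (14, 12) misses the remaining region (no effect) — area = 48.00 mm²; the cube at (-0.5, -3.5) (footprint 28×13) is included at this height (area 364.00 mm²); Subtracting the remaining from the first: starting from that combined region (48.00 mm²), the 28×13 cube at (-0.5, -3.5) partially overlaps it — only the 27.25 mm² overlap (of its 364.00 mm²) is removed, clipping the outline — area = 20.75 mm². So its area = 20.75 mm². Layer 119 (z = 17.85): the r=4 cylinder contributes a regular 12-gon of circumradius 4 (area = (12/2)·4.000²·sin(360°/12) = 48.00 mm²); the cube at (14, 12) is present — its section is the full 19×20.5 rectangle (area 389.50 mm²); the cube at (-3.5, 8) does not reach this height (z outside [-2, 17.5]); After the difference (first − rest): starting from the r=4 cylinder (48.00 mm²), the 19×20.5 cube at (14, 12) misses the remaining region (no effect) — area = 48.00 mm²; the cube at (-0.5, -3.5) does not reach this height (z outside [18, 34]); After the difference (first − rest): none of the subtracted shapes is present at this height, so the result so far is unchanged — area = 48.00 mm². So its area = 48.00 mm². Layer 119 is larger (48.00 vs 20.75 mm²).

layer 119 (z = 17.85 mm)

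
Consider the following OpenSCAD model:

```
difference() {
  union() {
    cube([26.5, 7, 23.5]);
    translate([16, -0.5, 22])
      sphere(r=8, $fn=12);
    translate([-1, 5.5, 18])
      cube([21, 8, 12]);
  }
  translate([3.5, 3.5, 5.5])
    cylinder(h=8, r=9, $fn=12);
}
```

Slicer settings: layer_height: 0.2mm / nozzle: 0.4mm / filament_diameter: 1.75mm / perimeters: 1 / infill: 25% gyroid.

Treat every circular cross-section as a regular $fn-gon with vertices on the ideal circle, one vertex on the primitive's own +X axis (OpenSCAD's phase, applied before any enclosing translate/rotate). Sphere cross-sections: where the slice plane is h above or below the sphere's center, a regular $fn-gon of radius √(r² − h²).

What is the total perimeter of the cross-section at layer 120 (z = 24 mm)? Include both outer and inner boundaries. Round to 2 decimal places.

At z = 24 mm: the cube is not intersected at this z (z outside [0, 23.5]); the r=8 sphere at (16, -0.5) contributes a regular 12-gon of circumradius √(8²−2²) = 7.746 (perimeter = 2·12·7.746·sin(180°/12) = 48.12 mm); the cube at (-1, 5.5) is present — its section is the full 21×8 rectangle (perimeter 58.00 mm); Merging all regions: the regions partially overlap (shared area 9.84 mm²), so the edge portions inside another operand are dropped and the merged outline is re-measured after clipping — boundary = 87.75 mm; the cylinder at (3.5, 3.5) is not intersected at this z (z outside [5.5, 13.5]); Subtracting the remaining from the first: none of the subtracted shapes is present at this height, so that combined region is unchanged — boundary = 87.75 mm. Overall, the cross-section is a single solid region. Total boundary length (outer) = 87.75 mm.

87.75 mm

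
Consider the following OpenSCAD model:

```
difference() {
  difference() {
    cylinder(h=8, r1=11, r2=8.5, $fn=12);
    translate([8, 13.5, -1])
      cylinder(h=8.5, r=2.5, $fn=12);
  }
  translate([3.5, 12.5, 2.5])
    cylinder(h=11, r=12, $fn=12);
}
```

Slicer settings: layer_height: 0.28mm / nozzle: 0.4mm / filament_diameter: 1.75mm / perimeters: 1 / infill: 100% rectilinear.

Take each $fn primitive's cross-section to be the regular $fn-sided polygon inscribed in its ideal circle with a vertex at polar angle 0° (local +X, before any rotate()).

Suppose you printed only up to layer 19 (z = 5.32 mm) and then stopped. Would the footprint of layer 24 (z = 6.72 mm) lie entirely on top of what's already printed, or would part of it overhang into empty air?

entirely on top

Compare the two slices. At z = 5.32: the cone contributes a regular 12-gon of circumradius 9.338 (interpolated between r1=11 and r2=8.5 at t=0.665) (area = (12/2)·9.338²·sin(360°/12) = 261.57 mm²); the r=2.5 cylinder at (8, 13.5) gives a regular 12-gon of circumradius 2.5 (constant along its height) (area = (12/2)·2.500²·sin(360°/12) = 18.75 mm²); After the difference (first − rest): starting from the cone (261.57 mm²), the r=2.5 cylinder at (8, 13.5) misses the remaining region (no effect) — area = 261.57 mm²; the r=12 cylinder at (3.5, 12.5) contributes a regular 12-gon of circumradius 12 (area = (12/2)·12.000²·sin(360°/12) = 432.00 mm²); Subtracting the remaining from the first: starting from the result so far (261.57 mm²), the r=12 cylinder at (3.5, 12.5) partially overlaps it — only the 88.00 mm² overlap (of its 432.00 mm²) is removed, clipping the outline — area = 173.57 mm². At z = 6.72: the cone: at t=0.840 of its height the radius interpolates to r₁+(r₂−r₁)t = 8.900, giving a regular 12-gon of that circumradius (area = (12/2)·8.900²·sin(360°/12) = 237.63 mm²); the r=2.5 cylinder at (8, 13.5) gives a regular 12-gon of circumradius 2.5 (constant along its height) (area = (12/2)·2.500²·sin(360°/12) = 18.75 mm²); Subtracting the remaining from the first: starting from the cone (237.63 mm²), the r=2.5 cylinder at (8, 13.5) misses the remaining region (no effect) — area = 237.63 mm²; the cylinder at (3.5, 12.5): section is a regular 12-gon, circumradius r=12 (area = (12/2)·12.000²·sin(360°/12) = 432.00 mm²); After the difference (first − rest): starting from that combined region (237.63 mm²), the r=12 cylinder at (3.5, 12.5) partially overlaps it — only the 79.72 mm² overlap (of its 432.00 mm²) is removed, clipping the outline — area = 157.91 mm². Checking containment: the cross-section at z = 6.72 is a subset of the cross-section at z = 5.32.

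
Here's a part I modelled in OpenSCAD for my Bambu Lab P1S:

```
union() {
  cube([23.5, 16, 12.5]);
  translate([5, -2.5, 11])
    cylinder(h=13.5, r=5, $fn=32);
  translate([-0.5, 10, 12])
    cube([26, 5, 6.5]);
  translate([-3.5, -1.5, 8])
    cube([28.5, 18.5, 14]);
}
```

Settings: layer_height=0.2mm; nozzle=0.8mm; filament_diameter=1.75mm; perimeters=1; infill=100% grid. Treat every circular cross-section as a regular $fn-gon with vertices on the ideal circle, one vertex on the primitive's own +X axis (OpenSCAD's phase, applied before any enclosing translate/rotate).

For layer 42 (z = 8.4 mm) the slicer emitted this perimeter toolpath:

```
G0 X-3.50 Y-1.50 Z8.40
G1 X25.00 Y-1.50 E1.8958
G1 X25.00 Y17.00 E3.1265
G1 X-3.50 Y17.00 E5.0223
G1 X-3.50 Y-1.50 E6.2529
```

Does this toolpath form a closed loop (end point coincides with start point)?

yes

Start point (G0): (-3.50, -1.50). End point (last G1): the path returns to the start — closed.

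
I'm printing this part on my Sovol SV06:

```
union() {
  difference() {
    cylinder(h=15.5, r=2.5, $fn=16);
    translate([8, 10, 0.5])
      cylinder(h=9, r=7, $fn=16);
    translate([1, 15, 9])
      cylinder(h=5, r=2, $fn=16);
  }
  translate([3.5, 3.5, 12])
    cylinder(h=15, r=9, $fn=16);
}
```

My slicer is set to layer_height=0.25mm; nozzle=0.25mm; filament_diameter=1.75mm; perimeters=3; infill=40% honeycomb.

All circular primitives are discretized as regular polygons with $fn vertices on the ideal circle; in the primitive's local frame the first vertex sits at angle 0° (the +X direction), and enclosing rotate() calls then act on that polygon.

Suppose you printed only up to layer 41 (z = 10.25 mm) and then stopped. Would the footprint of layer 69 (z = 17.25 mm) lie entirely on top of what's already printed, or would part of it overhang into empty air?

part overhangs

Compare the two slices. At z = 10.25: the r=2.5 cylinder contributes a regular 16-gon of circumradius 2.5 (area = (16/2)·2.500²·sin(360°/16) = 19.13 mm²); the cylinder at (8, 10) is not intersected at this z (z outside [0.5, 9.5]); the r=2 cylinder at (1, 15) gives a regular 16-gon of circumradius 2 (constant along its height) (area = (16/2)·2.000²·sin(360°/16) = 12.25 mm²); Subtracting the remaining from the first: starting from the r=2.5 cylinder (19.13 mm²), the r=2 cylinder at (1, 15) misses the remaining region (no effect) — area = 19.13 mm²; the cylinder at (3.5, 3.5) does not reach this height (z outside [12, 27]); Taking the union: only that combined region is present, so the union is just that shape — area = 19.13 mm². At z = 17.25: the cylinder is not intersected at this z (z outside [0, 15.5]); the cylinder at (8, 10) is absent (z outside [0.5, 9.5]); the cylinder at (1, 15) does not reach this height (z outside [9, 14]); Taking the first minus the rest: the first operand is absent here, so nothing remains; the r=9 cylinder at (3.5, 3.5) gives a regular 16-gon of circumradius 9 (constant along its height) (area = (16/2)·9.000²·sin(360°/16) = 247.98 mm²); Taking the union: only the r=9 cylinder at (3.5, 3.5) is present, so the union is just that shape — area = 247.98 mm². Checking containment: at z = 17.25 the cross-section extends beyond the z = 10.25 cross-section by about 228.84 mm².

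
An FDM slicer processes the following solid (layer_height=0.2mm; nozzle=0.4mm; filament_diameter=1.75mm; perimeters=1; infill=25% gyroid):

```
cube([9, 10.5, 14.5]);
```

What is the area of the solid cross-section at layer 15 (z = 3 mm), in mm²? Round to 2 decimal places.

At z = 3 mm: the cube is present — its section is the full 9×10.5 rectangle (area 94.50 mm²). Overall, the cross-section is a single solid region. Net area = 94.50 mm².

94.50 mm²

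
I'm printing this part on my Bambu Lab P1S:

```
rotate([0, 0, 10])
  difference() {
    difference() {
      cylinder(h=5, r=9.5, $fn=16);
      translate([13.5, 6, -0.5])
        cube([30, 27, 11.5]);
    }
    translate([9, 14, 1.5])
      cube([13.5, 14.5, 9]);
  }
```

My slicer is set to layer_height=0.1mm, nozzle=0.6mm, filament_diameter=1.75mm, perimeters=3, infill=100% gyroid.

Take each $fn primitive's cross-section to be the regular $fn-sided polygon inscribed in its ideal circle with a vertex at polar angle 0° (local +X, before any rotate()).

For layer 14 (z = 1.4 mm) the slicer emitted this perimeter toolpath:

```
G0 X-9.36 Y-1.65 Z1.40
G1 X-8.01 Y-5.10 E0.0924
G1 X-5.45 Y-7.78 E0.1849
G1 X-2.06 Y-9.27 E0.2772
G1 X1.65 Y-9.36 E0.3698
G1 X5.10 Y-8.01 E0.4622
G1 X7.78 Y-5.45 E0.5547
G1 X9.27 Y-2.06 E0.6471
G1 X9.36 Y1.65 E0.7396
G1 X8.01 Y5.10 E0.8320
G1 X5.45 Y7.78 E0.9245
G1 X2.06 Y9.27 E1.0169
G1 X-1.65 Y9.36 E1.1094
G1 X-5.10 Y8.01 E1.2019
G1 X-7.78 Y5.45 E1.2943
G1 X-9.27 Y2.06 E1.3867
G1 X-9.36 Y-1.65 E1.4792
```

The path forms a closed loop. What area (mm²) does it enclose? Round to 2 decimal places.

Apply the shoelace formula to the sequence of (X, Y) vertices; enclosed area = 276.23 mm².

276.23 mm²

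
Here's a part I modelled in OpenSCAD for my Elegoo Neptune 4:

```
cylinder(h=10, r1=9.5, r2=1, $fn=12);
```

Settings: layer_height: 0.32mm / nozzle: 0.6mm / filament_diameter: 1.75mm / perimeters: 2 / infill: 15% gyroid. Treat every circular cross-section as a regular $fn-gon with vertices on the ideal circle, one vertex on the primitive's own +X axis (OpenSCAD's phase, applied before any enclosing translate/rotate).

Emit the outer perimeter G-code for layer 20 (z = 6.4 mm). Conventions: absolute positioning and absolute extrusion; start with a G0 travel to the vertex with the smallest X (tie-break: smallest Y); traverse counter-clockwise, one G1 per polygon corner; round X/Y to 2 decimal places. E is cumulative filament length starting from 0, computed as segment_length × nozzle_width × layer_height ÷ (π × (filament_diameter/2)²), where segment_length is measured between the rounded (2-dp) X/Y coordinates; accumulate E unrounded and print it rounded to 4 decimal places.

G0 X-4.06 Y0.00 Z6.40
G1 X-3.52 Y-2.03 E0.1677
G1 X-2.03 Y-3.52 E0.3359
G1 X0.00 Y-4.06 E0.5036
G1 X2.03 Y-3.52 E0.6712
G1 X3.52 Y-2.03 E0.8394
G1 X4.06 Y0.00 E1.0071
G1 X3.52 Y2.03 E1.1748
G1 X2.03 Y3.52 E1.3430
G1 X0.00 Y4.06 E1.5107
G1 X-2.03 Y3.52 E1.6784
G1 X-3.52 Y2.03 E1.8466
G1 X-4.06 Y0.00 E2.0142

At z = 6.4 mm: the cone: at t=0.640 of its height the radius interpolates to r₁+(r₂−r₁)t = 4.060, giving a regular 12-gon of that circumradius. The outline is a single polygon with 12 vertices. Extrusion per mm of travel: 0.6 × 0.32 / (π × 0.875²) = 0.079824. Accumulating E over each segment gives final E = 2.0142.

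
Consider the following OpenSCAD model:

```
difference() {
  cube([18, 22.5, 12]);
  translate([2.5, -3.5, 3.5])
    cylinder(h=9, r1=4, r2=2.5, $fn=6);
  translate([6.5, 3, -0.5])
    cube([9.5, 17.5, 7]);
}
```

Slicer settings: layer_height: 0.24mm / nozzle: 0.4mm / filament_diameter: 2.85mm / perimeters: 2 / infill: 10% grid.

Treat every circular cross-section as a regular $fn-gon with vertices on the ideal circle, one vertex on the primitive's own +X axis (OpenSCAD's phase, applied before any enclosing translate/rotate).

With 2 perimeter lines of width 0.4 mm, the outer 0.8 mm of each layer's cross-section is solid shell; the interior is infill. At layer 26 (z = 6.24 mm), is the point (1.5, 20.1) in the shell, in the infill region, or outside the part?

At z = 6.24 mm: the cube (footprint 18×22.5) is included at this height; the cone at (2.5, -3.5) (r1=4→r2=2.5) has section circumradius 3.543 here — a regular 6-gon; the cube at (6.5, 3) is present — its section is the full 9.5×17.5 rectangle; Taking the first minus the rest: starting from the 18×22.5 cube, the cone at (2.5, -3.5) misses the remaining region (no effect); the 9.5×17.5 cube at (6.5, 3) lies wholly inside it (removes its full 166.25 mm² and its 54.00 mm outline becomes a hole wall) — 1 connected region with 1 hole. Overall, the cross-section is one region with 1 hole. The nearest boundary edge runs (0.00, 0.00)→(0.00, 22.50); distance from the point to it = 1.50 mm. The point is inside the cross-section and 1.50 mm from the nearest boundary — more than the 0.8 mm shell width (2 × 0.4), so it's in the infill interior.

infill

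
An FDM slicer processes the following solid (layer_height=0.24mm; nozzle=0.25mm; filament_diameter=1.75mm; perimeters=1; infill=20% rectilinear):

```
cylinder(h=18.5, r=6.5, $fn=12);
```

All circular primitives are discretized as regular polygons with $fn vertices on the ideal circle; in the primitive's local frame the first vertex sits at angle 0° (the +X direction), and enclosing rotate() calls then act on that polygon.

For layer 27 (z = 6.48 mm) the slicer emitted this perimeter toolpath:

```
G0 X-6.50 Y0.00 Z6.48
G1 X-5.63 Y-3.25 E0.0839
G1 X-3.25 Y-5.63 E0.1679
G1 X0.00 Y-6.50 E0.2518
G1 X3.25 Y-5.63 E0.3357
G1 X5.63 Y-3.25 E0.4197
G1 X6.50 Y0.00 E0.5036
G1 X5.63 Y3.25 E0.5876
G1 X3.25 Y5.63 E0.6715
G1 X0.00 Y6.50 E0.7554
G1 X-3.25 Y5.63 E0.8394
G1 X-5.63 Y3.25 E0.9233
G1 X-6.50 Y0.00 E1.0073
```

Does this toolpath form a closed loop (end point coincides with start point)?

yes

Start point (G0): (-6.50, 0.00). End point (last G1): the path returns to the start — closed.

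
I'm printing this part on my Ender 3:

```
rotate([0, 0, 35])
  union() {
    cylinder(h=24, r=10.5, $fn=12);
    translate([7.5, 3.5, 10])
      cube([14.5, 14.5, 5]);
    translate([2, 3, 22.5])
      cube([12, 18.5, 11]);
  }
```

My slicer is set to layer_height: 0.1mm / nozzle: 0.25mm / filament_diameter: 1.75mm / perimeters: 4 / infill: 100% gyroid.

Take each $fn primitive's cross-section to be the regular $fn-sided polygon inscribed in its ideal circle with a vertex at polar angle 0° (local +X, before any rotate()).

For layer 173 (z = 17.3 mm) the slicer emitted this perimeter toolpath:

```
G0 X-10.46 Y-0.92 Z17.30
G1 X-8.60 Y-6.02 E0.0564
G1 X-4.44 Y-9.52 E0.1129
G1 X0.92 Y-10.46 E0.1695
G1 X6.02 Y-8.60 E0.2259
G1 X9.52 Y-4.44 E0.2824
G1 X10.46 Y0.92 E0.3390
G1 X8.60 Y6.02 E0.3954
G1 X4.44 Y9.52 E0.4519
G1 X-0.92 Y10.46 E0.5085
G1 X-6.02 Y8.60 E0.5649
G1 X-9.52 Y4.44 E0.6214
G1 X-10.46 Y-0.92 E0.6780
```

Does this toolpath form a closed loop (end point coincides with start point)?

Start point (G0): (-10.46, -0.92). End point (last G1): the path returns to the start — closed.

yes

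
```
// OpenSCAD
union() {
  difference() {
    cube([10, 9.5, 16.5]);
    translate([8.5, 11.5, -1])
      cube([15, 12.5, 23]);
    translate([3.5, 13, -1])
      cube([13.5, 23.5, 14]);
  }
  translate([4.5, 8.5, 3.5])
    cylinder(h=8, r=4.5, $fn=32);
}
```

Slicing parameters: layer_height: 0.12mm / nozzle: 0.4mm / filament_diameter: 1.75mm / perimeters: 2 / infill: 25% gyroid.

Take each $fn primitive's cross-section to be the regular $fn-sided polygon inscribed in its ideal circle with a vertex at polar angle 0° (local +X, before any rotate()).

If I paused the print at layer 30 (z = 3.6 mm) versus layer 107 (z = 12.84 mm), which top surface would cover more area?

layer 30 (z = 3.6 mm)

Layer 30 (z = 3.6): the 10×9.5 cube contributes its full rectangle (area 95.00 mm²); the cube at (8.5, 11.5) (footprint 15×12.5) is included at this height (area 187.50 mm²); the cube at (3.5, 13) is present — its section is the full 13.5×23.5 rectangle (area 317.25 mm²); Taking the first minus the rest: starting from the 10×9.5 cube (95.00 mm²), the 15×12.5 cube at (8.5, 11.5) misses the remaining region (no effect); the 13.5×23.5 cube at (3.5, 13) misses the remaining region (no effect) — area = 95.00 mm²; the r=4.5 cylinder at (4.5, 8.5) contributes a regular 32-gon of circumradius 4.5 (area = (32/2)·4.500²·sin(360°/32) = 63.21 mm²); Merging all regions: the regions partially overlap — summed areas 158.21 mm² minus the doubly-counted overlap 40.50 mm² gives 117.71 mm² — area = 117.71 mm². So its area = 117.71 mm². Layer 107 (z = 12.84): the 10×9.5 cube contributes its full rectangle (area 95.00 mm²); the cube at (8.5, 11.5) is present — its section is the full 15×12.5 rectangle (area 187.50 mm²); the 13.5×23.5 cube at (3.5, 13) contributes its full rectangle (area 317.25 mm²); Taking the first minus the rest: starting from the 10×9.5 cube (95.00 mm²), the 15×12.5 cube at (8.5, 11.5) misses the remaining region (no effect); the 13.5×23.5 cube at (3.5, 13) misses the remaining region (no effect) — area = 95.00 mm²; the cylinder at (4.5, 8.5) is absent (z outside [3.5, 11.5]); Merging all regions: only the result so far is present, so the union is just that shape — area = 95.00 mm². So its area = 95.00 mm². Layer 30 is larger (117.71 vs 95.00 mm²).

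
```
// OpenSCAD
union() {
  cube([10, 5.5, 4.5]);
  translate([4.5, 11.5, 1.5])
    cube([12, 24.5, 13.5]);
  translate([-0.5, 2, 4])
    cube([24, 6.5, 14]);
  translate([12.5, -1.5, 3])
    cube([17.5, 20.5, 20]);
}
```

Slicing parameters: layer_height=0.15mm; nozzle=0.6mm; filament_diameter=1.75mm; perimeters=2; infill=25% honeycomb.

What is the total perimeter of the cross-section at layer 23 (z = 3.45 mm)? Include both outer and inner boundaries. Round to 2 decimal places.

At z = 3.45 mm: the 10×5.5 cube contributes its full rectangle (perimeter 31.00 mm); the cube at (4.5, 11.5) (footprint 12×24.5) is included at this height (perimeter 73.00 mm); the cube at (-0.5, 2) is absent (z outside [4, 18]); the 17.5×20.5 cube at (12.5, -1.5) contributes its full rectangle (perimeter 76.00 mm); Taking the union: the regions partially overlap (shared area 30.00 mm²), so the edge portions inside another operand are dropped and the merged outline is re-measured after clipping — boundary = 157.00 mm. Overall, the cross-section has 2 separate islands. Total boundary length (outer) = 157.00 mm.

157.00 mm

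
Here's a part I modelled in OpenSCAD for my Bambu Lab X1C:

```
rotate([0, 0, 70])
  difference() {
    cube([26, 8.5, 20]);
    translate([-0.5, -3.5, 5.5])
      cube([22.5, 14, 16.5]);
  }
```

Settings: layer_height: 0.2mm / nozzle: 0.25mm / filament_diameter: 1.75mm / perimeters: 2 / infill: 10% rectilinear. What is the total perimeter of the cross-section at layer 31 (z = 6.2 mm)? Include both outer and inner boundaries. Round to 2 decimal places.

At z = 6.2 mm: the cube is present — its section is the full 26×8.5 rectangle (perimeter 69.00 mm); the 22.5×14 cube at (-0.5, -3.5) contributes its full rectangle (perimeter 73.00 mm); Taking the first minus the rest: starting from the 26×8.5 cube, the 22.5×14 cube at (-0.5, -3.5) partially overlaps it — only the 187.00 mm² overlap (of its 315.00 mm²) is removed, clipping the outline — boundary = 25.00 mm; (whole slice rotated 70° about Z — lengths, areas and connectivity unchanged). Overall, the cross-section is a single solid region. Total boundary length (outer) = 25.00 mm.

25.00 mm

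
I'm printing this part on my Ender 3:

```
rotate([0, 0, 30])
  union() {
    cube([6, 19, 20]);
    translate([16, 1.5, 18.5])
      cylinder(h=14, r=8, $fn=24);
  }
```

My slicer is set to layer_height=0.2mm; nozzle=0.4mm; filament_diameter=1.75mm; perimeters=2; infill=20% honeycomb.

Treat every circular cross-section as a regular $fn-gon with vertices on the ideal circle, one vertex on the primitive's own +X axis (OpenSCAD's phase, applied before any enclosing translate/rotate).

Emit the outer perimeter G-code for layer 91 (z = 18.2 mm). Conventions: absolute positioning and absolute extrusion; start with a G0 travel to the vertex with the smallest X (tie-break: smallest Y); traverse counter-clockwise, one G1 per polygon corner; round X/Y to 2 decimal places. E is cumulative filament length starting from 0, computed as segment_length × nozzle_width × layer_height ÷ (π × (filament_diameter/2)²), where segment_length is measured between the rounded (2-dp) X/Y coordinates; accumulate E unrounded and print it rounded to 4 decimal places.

At z = 18.2 mm: the cube (footprint 6×19) is included at this height; the cylinder at (16, 1.5) is absent (z outside [18.5, 32.5]); Taking the union: only the 6×19 cube is present, so the union is just that shape — 1 connected region; (rotated 30° about Z; rotation is an isometry so areas/perimeters/island counts are preserved). The outline is a single polygon with 4 vertices. Extrusion per mm of travel: 0.4 × 0.2 / (π × 0.875²) = 0.033260. Accumulating E over each segment gives final E = 1.6630.

G0 X-9.50 Y16.45 Z18.20
G1 X0.00 Y0.00 E0.6318
G1 X5.20 Y3.00 E0.8315
G1 X-4.30 Y19.45 E1.4633
G1 X-9.50 Y16.45 E1.6630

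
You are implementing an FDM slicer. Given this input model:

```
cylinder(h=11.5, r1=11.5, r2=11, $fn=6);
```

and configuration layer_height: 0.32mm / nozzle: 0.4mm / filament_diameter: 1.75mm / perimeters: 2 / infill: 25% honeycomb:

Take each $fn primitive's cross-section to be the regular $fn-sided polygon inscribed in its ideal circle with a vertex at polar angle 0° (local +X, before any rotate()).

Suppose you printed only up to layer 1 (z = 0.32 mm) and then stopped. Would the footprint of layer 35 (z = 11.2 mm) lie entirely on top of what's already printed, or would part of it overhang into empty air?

entirely on top

Compare the two slices. At z = 0.32: the cone (r1=11.5→r2=11) has section circumradius 11.486 here — a regular 6-gon (area = (6/2)·11.486²·sin(360°/6) = 342.76 mm²). At z = 11.2: the cone (r1=11.5→r2=11) has section circumradius 11.013 here — a regular 6-gon (area = (6/2)·11.013²·sin(360°/6) = 315.11 mm²). Checking containment: the cross-section at z = 11.2 is a subset of the cross-section at z = 0.32.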